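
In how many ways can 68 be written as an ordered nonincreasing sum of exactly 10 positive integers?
p(68, 10 parts) = 157564

Partitions of n into exactly k parts are in bijection with partitions of n − k into at most k parts (subtract 1 from each part). So p(68, exactly 10) = p(58, parts ≤ 10). Computing via the recurrence p(m, j) = p(m, j−1) + p(m−j, j) gives 157564.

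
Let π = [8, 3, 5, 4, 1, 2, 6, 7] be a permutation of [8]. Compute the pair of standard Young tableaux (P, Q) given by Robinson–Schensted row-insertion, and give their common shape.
P = [1, 2, 6, 7] / [3, 4] / [5] / [8];  Q = [1, 3, 7, 8] / [2, 6] / [4] / [5];  common shape = (4, 2, 1, 1)

Row-insert the values π_1, π_2, … into P one at a time, bumping the leftmost entry strictly greater than the inserted value down to the next row. The recording tableau Q records, in position (i, j), the step at which that cell was added to P.
  Insert 8 (step 1): P = [8];  Q = [1]
  Insert 3 (step 2): P = [3] / [8];  Q = [1] / [2]
  Insert 5 (step 3): P = [3, 5] / [8];  Q = [1, 3] / [2]
  Insert 4 (step 4): P = [3, 4] / [5] / [8];  Q = [1, 3] / [2] / [4]
  Insert 1 (step 5): P = [1, 4] / [3] / [5] / [8];  Q = [1, 3] / [2] / [4] / [5]
  Insert 2 (step 6): P = [1, 2] / [3, 4] / [5] / [8];  Q = [1, 3] / [2, 6] / [4] / [5]
  Insert 6 (step 7): P = [1, 2, 6] / [3, 4] / [5] / [8];  Q = [1, 3, 7] / [2, 6] / [4] / [5]
  Insert 7 (step 8): P = [1, 2, 6, 7] / [3, 4] / [5] / [8];  Q = [1, 3, 7, 8] / [2, 6] / [4] / [5]
Final shape: (4, 2, 1, 1).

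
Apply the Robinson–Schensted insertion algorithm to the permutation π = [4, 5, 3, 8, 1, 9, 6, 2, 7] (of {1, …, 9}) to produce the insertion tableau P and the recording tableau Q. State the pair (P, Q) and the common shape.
P = [1, 2, 6, 7] / [3, 5, 9] / [4, 8];  Q = [1, 2, 4, 6] / [3, 7, 9] / [5, 8];  common shape = (4, 3, 2)

Row-insert the values π_1, π_2, … into P one at a time, bumping the leftmost entry strictly greater than the inserted value down to the next row. The recording tableau Q records, in position (i, j), the step at which that cell was added to P.
  Insert 4 (step 1): P = [4];  Q = [1]
  Insert 5 (step 2): P = [4, 5];  Q = [1, 2]
  Insert 3 (step 3): P = [3, 5] / [4];  Q = [1, 2] / [3]
  Insert 8 (step 4): P = [3, 5, 8] / [4];  Q = [1, 2, 4] / [3]
  Insert 1 (step 5): P = [1, 5, 8] / [3] / [4];  Q = [1, 2, 4] / [3] / [5]
  Insert 9 (step 6): P = [1, 5, 8, 9] / [3] / [4];  Q = [1, 2, 4, 6] / [3] / [5]
  Insert 6 (step 7): P = [1, 5, 6, 9] / [3, 8] / [4];  Q = [1, 2, 4, 6] / [3, 7] / [5]
  Insert 2 (step 8): P = [1, 2, 6, 9] / [3, 5] / [4, 8];  Q = [1, 2, 4, 6] / [3, 7] / [5, 8]
  Insert 7 (step 9): P = [1, 2, 6, 7] / [3, 5, 9] / [4, 8];  Q = [1, 2, 4, 6] / [3, 7, 9] / [5, 8]
Final shape: (4, 3, 2).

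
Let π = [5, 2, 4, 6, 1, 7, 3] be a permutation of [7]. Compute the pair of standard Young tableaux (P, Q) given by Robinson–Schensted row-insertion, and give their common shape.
P = [1, 3, 6, 7] / [2, 4] / [5];  Q = [1, 3, 4, 6] / [2, 7] / [5];  common shape = (4, 2, 1)

Row-insert the values π_1, π_2, … into P one at a time, bumping the leftmost entry strictly greater than the inserted value down to the next row. The recording tableau Q records, in position (i, j), the step at which that cell was added to P.
  Insert 5 (step 1): P = [5];  Q = [1]
  Insert 2 (step 2): P = [2] / [5];  Q = [1] / [2]
  Insert 4 (step 3): P = [2, 4] / [5];  Q = [1, 3] / [2]
  Insert 6 (step 4): P = [2, 4, 6] / [5];  Q = [1, 3, 4] / [2]
  Insert 1 (step 5): P = [1, 4, 6] / [2] / [5];  Q = [1, 3, 4] / [2] / [5]
  Insert 7 (step 6): P = [1, 4, 6, 7] / [2] / [5];  Q = [1, 3, 4, 6] / [2] / [5]
  Insert 3 (step 7): P = [1, 3, 6, 7] / [2, 4] / [5];  Q = [1, 3, 4, 6] / [2, 7] / [5]
Final shape: (4, 2, 1).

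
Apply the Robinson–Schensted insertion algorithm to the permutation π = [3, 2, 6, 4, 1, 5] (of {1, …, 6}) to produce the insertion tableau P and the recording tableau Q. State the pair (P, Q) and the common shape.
P = [1, 4, 5] / [2, 6] / [3];  Q = [1, 3, 6] / [2, 4] / [5];  common shape = (3, 2, 1)

Row-insert the values π_1, π_2, … into P one at a time, bumping the leftmost entry strictly greater than the inserted value down to the next row. The recording tableau Q records, in position (i, j), the step at which that cell was added to P.
  Insert 3 (step 1): P = [3];  Q = [1]
  Insert 2 (step 2): P = [2] / [3];  Q = [1] / [2]
  Insert 6 (step 3): P = [2, 6] / [3];  Q = [1, 3] / [2]
  Insert 4 (step 4): P = [2, 4] / [3, 6];  Q = [1, 3] / [2, 4]
  Insert 1 (step 5): P = [1, 4] / [2, 6] / [3];  Q = [1, 3] / [2, 4] / [5]
  Insert 5 (step 6): P = [1, 4, 5] / [2, 6] / [3];  Q = [1, 3, 6] / [2, 4] / [5]
Final shape: (3, 2, 1).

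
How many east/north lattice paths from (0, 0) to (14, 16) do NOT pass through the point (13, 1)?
Number of paths = 145422451

Total paths from (0, 0) to (14, 16): C(30, 14) = 145422675. Paths through (13, 1): (paths (0, 0) → (13, 1)) × (paths (13, 1) → (14, 16)) = C(14, 13) · C(16, 1) = 14 · 16 = 224. Avoidance count = 145422675 − 224 = 145422451.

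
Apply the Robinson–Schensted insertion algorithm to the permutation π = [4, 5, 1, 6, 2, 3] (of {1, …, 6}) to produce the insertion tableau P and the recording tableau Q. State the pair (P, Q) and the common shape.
P = [1, 2, 3] / [4, 5, 6];  Q = [1, 2, 4] / [3, 5, 6];  common shape = (3, 3)

Row-insert the values π_1, π_2, … into P one at a time, bumping the leftmost entry strictly greater than the inserted value down to the next row. The recording tableau Q records, in position (i, j), the step at which that cell was added to P.
  Insert 4 (step 1): P = [4];  Q = [1]
  Insert 5 (step 2): P = [4, 5];  Q = [1, 2]
  Insert 1 (step 3): P = [1, 5] / [4];  Q = [1, 2] / [3]
  Insert 6 (step 4): P = [1, 5, 6] / [4];  Q = [1, 2, 4] / [3]
  Insert 2 (step 5): P = [1, 2, 6] / [4, 5];  Q = [1, 2, 4] / [3, 5]
  Insert 3 (step 6): P = [1, 2, 3] / [4, 5, 6];  Q = [1, 2, 4] / [3, 5, 6]
Final shape: (3, 3).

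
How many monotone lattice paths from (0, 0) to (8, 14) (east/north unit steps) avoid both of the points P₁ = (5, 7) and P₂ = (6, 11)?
Number of paths = 140570

Inclusion–exclusion. Total paths: C(22, 8) = 319770. Through P₁: C(12, 5)·C(10, 3) = 95040. Through P₂: C(17, 6)·C(5, 2) = 123760. Since P₁ is strictly southwest of P₂, a monotone path through both must visit P₁ then P₂; paths through both = C(12, 5)·C(5, 1)·C(5, 2) = 39600. Avoid both = 319770 − 95040 − 123760 + 39600 = 140570.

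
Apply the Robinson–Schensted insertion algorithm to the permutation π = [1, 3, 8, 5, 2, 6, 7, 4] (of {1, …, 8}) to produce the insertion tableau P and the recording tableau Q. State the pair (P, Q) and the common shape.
P = [1, 2, 4, 6, 7] / [3, 5] / [8];  Q = [1, 2, 3, 6, 7] / [4, 8] / [5];  common shape = (5, 2, 1)

Row-insert the values π_1, π_2, … into P one at a time, bumping the leftmost entry strictly greater than the inserted value down to the next row. The recording tableau Q records, in position (i, j), the step at which that cell was added to P.
  Insert 1 (step 1): P = [1];  Q = [1]
  Insert 3 (step 2): P = [1, 3];  Q = [1, 2]
  Insert 8 (step 3): P = [1, 3, 8];  Q = [1, 2, 3]
  Insert 5 (step 4): P = [1, 3, 5] / [8];  Q = [1, 2, 3] / [4]
  Insert 2 (step 5): P = [1, 2, 5] / [3] / [8];  Q = [1, 2, 3] / [4] / [5]
  Insert 6 (step 6): P = [1, 2, 5, 6] / [3] / [8];  Q = [1, 2, 3, 6] / [4] / [5]
  Insert 7 (step 7): P = [1, 2, 5, 6, 7] / [3] / [8];  Q = [1, 2, 3, 6, 7] / [4] / [5]
  Insert 4 (step 8): P = [1, 2, 4, 6, 7] / [3, 5] / [8];  Q = [1, 2, 3, 6, 7] / [4, 8] / [5]
Final shape: (5, 2, 1).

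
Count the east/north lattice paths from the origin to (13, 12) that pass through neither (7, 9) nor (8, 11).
Number of paths = 3991768

Inclusion–exclusion. Total paths: C(25, 13) = 5200300. Through P₁: C(16, 7)·C(9, 6) = 960960. Through P₂: C(19, 8)·C(6, 5) = 453492. Since P₁ is strictly southwest of P₂, a monotone path through both must visit P₁ then P₂; paths through both = C(16, 7)·C(3, 1)·C(6, 5) = 205920. Avoid both = 5200300 − 960960 − 453492 + 205920 = 3991768.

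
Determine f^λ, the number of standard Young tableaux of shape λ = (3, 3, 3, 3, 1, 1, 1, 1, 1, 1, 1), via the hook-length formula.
# SYT of shape (3, 3, 3, 3, 1, 1, 1, 1, 1, 1, 1) = 488376

Hook-length formula: f^λ = n! / Π hook(c), product over all cells c of the Young diagram. For λ = (3, 3, 3, 3, 1, 1, 1, 1, 1, 1, 1), n = 19 boxes. Hook lengths by row (left-to-right, top-to-bottom): [13, 5, 4]; [12, 4, 3]; [11, 3, 2]; [10, 2, 1]; [7]; [6]; [5]; [4]; [3]; [2]; [1]. Product of hooks = 249080832000. So f^λ = 19! / 249080832000 = 121645100408832000 / 249080832000 = 488376.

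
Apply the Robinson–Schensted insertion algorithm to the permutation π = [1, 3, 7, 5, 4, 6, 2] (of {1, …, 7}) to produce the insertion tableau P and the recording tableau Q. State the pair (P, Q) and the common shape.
P = [1, 2, 4, 6] / [3] / [5] / [7];  Q = [1, 2, 3, 6] / [4] / [5] / [7];  common shape = (4, 1, 1, 1)

Row-insert the values π_1, π_2, … into P one at a time, bumping the leftmost entry strictly greater than the inserted value down to the next row. The recording tableau Q records, in position (i, j), the step at which that cell was added to P.
  Insert 1 (step 1): P = [1];  Q = [1]
  Insert 3 (step 2): P = [1, 3];  Q = [1, 2]
  Insert 7 (step 3): P = [1, 3, 7];  Q = [1, 2, 3]
  Insert 5 (step 4): P = [1, 3, 5] / [7];  Q = [1, 2, 3] / [4]
  Insert 4 (step 5): P = [1, 3, 4] / [5] / [7];  Q = [1, 2, 3] / [4] / [5]
  Insert 6 (step 6): P = [1, 3, 4, 6] / [5] / [7];  Q = [1, 2, 3, 6] / [4] / [5]
  Insert 2 (step 7): P = [1, 2, 4, 6] / [3] / [5] / [7];  Q = [1, 2, 3, 6] / [4] / [5] / [7]
Final shape: (4, 1, 1, 1).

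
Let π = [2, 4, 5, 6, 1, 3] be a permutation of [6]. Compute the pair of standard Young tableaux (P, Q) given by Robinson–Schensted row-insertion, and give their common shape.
P = [1, 3, 5, 6] / [2, 4];  Q = [1, 2, 3, 4] / [5, 6];  common shape = (4, 2)

Row-insert the values π_1, π_2, … into P one at a time, bumping the leftmost entry strictly greater than the inserted value down to the next row. The recording tableau Q records, in position (i, j), the step at which that cell was added to P.
  Insert 2 (step 1): P = [2];  Q = [1]
  Insert 4 (step 2): P = [2, 4];  Q = [1, 2]
  Insert 5 (step 3): P = [2, 4, 5];  Q = [1, 2, 3]
  Insert 6 (step 4): P = [2, 4, 5, 6];  Q = [1, 2, 3, 4]
  Insert 1 (step 5): P = [1, 4, 5, 6] / [2];  Q = [1, 2, 3, 4] / [5]
  Insert 3 (step 6): P = [1, 3, 5, 6] / [2, 4];  Q = [1, 2, 3, 4] / [5, 6]
Final shape: (4, 2).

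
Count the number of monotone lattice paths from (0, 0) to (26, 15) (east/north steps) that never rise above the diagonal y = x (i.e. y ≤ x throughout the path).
Number of paths = 28192122176

By the reflection principle (André's argument), the number of monotone paths to (26, 15) with n ≤ m that never go above y = x is C(41, 26) − C(41, 27) = 63432274896 − 35240152720 = 28192122176.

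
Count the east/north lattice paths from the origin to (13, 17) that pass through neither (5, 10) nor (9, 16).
Number of paths = 93373820

Inclusion–exclusion. Total paths: C(30, 13) = 119759850. Through P₁: C(15, 5)·C(15, 8) = 19324305. Through P₂: C(25, 9)·C(5, 4) = 10214875. Since P₁ is strictly southwest of P₂, a monotone path through both must visit P₁ then P₂; paths through both = C(15, 5)·C(10, 4)·C(5, 4) = 3153150. Avoid both = 119759850 − 19324305 − 10214875 + 3153150 = 93373820.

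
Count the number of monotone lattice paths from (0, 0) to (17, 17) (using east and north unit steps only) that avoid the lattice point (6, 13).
Number of paths = 2296571040

Total paths from (0, 0) to (17, 17): C(34, 17) = 2333606220. Paths through (6, 13): (paths (0, 0) → (6, 13)) × (paths (6, 13) → (17, 17)) = C(19, 6) · C(15, 11) = 27132 · 1365 = 37035180. Avoidance count = 2333606220 − 37035180 = 2296571040.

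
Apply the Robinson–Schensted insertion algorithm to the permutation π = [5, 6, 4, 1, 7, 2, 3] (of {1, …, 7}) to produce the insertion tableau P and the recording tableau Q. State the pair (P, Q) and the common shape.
P = [1, 2, 3] / [4, 6, 7] / [5];  Q = [1, 2, 5] / [3, 6, 7] / [4];  common shape = (3, 3, 1)

Row-insert the values π_1, π_2, … into P one at a time, bumping the leftmost entry strictly greater than the inserted value down to the next row. The recording tableau Q records, in position (i, j), the step at which that cell was added to P.
  Insert 5 (step 1): P = [5];  Q = [1]
  Insert 6 (step 2): P = [5, 6];  Q = [1, 2]
  Insert 4 (step 3): P = [4, 6] / [5];  Q = [1, 2] / [3]
  Insert 1 (step 4): P = [1, 6] / [4] / [5];  Q = [1, 2] / [3] / [4]
  Insert 7 (step 5): P = [1, 6, 7] / [4] / [5];  Q = [1, 2, 5] / [3] / [4]
  Insert 2 (step 6): P = [1, 2, 7] / [4, 6] / [5];  Q = [1, 2, 5] / [3, 6] / [4]
  Insert 3 (step 7): P = [1, 2, 3] / [4, 6, 7] / [5];  Q = [1, 2, 5] / [3, 6, 7] / [4]
Final shape: (3, 3, 1).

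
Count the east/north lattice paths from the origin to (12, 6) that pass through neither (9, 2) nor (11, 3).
Number of paths = 15843

Inclusion–exclusion. Total paths: C(18, 12) = 18564. Through P₁: C(11, 9)·C(7, 3) = 1925. Through P₂: C(14, 11)·C(4, 1) = 1456. Since P₁ is strictly southwest of P₂, a monotone path through both must visit P₁ then P₂; paths through both = C(11, 9)·C(3, 2)·C(4, 1) = 660. Avoid both = 18564 − 1925 − 1456 + 660 = 15843.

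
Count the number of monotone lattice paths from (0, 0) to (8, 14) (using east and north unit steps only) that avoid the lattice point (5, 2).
Number of paths = 310215

Total paths from (0, 0) to (8, 14): C(22, 8) = 319770. Paths through (5, 2): (paths (0, 0) → (5, 2)) × (paths (5, 2) → (8, 14)) = C(7, 5) · C(15, 3) = 21 · 455 = 9555. Avoidance count = 319770 − 9555 = 310215.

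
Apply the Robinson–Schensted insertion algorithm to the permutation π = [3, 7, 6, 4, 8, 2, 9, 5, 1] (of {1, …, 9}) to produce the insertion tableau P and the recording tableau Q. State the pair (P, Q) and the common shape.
P = [1, 4, 5, 9] / [2, 8] / [3] / [6] / [7];  Q = [1, 2, 5, 7] / [3, 8] / [4] / [6] / [9];  common shape = (4, 2, 1, 1, 1)

Row-insert the values π_1, π_2, … into P one at a time, bumping the leftmost entry strictly greater than the inserted value down to the next row. The recording tableau Q records, in position (i, j), the step at which that cell was added to P.
  Insert 3 (step 1): P = [3];  Q = [1]
  Insert 7 (step 2): P = [3, 7];  Q = [1, 2]
  Insert 6 (step 3): P = [3, 6] / [7];  Q = [1, 2] / [3]
  Insert 4 (step 4): P = [3, 4] / [6] / [7];  Q = [1, 2] / [3] / [4]
  Insert 8 (step 5): P = [3, 4, 8] / [6] / [7];  Q = [1, 2, 5] / [3] / [4]
  Insert 2 (step 6): P = [2, 4, 8] / [3] / [6] / [7];  Q = [1, 2, 5] / [3] / [4] / [6]
  Insert 9 (step 7): P = [2, 4, 8, 9] / [3] / [6] / [7];  Q = [1, 2, 5, 7] / [3] / [4] / [6]
  Insert 5 (step 8): P = [2, 4, 5, 9] / [3, 8] / [6] / [7];  Q = [1, 2, 5, 7] / [3, 8] / [4] / [6]
  Insert 1 (step 9): P = [1, 4, 5, 9] / [2, 8] / [3] / [6] / [7];  Q = [1, 2, 5, 7] / [3, 8] / [4] / [6] / [9]
Final shape: (4, 2, 1, 1, 1).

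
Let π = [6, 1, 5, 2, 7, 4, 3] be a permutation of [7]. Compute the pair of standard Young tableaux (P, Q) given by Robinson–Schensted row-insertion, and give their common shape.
P = [1, 2, 3] / [4, 7] / [5] / [6];  Q = [1, 3, 5] / [2, 6] / [4] / [7];  common shape = (3, 2, 1, 1)

Row-insert the values π_1, π_2, … into P one at a time, bumping the leftmost entry strictly greater than the inserted value down to the next row. The recording tableau Q records, in position (i, j), the step at which that cell was added to P.
  Insert 6 (step 1): P = [6];  Q = [1]
  Insert 1 (step 2): P = [1] / [6];  Q = [1] / [2]
  Insert 5 (step 3): P = [1, 5] / [6];  Q = [1, 3] / [2]
  Insert 2 (step 4): P = [1, 2] / [5] / [6];  Q = [1, 3] / [2] / [4]
  Insert 7 (step 5): P = [1, 2, 7] / [5] / [6];  Q = [1, 3, 5] / [2] / [4]
  Insert 4 (step 6): P = [1, 2, 4] / [5, 7] / [6];  Q = [1, 3, 5] / [2, 6] / [4]
  Insert 3 (step 7): P = [1, 2, 3] / [4, 7] / [5] / [6];  Q = [1, 3, 5] / [2, 6] / [4] / [7]
Final shape: (3, 2, 1, 1).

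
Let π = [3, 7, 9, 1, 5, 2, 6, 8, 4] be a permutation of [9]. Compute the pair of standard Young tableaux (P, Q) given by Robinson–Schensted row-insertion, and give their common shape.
P = [1, 2, 4, 8] / [3, 5, 6] / [7, 9];  Q = [1, 2, 3, 8] / [4, 5, 7] / [6, 9];  common shape = (4, 3, 2)

Row-insert the values π_1, π_2, … into P one at a time, bumping the leftmost entry strictly greater than the inserted value down to the next row. The recording tableau Q records, in position (i, j), the step at which that cell was added to P.
  Insert 3 (step 1): P = [3];  Q = [1]
  Insert 7 (step 2): P = [3, 7];  Q = [1, 2]
  Insert 9 (step 3): P = [3, 7, 9];  Q = [1, 2, 3]
  Insert 1 (step 4): P = [1, 7, 9] / [3];  Q = [1, 2, 3] / [4]
  Insert 5 (step 5): P = [1, 5, 9] / [3, 7];  Q = [1, 2, 3] / [4, 5]
  Insert 2 (step 6): P = [1, 2, 9] / [3, 5] / [7];  Q = [1, 2, 3] / [4, 5] / [6]
  Insert 6 (step 7): P = [1, 2, 6] / [3, 5, 9] / [7];  Q = [1, 2, 3] / [4, 5, 7] / [6]
  Insert 8 (step 8): P = [1, 2, 6, 8] / [3, 5, 9] / [7];  Q = [1, 2, 3, 8] / [4, 5, 7] / [6]
  Insert 4 (step 9): P = [1, 2, 4, 8] / [3, 5, 6] / [7, 9];  Q = [1, 2, 3, 8] / [4, 5, 7] / [6, 9]
Final shape: (4, 3, 2).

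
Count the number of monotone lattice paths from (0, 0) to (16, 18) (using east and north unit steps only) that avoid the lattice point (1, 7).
Number of paths = 2142152150

Total paths from (0, 0) to (16, 18): C(34, 16) = 2203961430. Paths through (1, 7): (paths (0, 0) → (1, 7)) × (paths (1, 7) → (16, 18)) = C(8, 1) · C(26, 15) = 8 · 7726160 = 61809280. Avoidance count = 2203961430 − 61809280 = 2142152150.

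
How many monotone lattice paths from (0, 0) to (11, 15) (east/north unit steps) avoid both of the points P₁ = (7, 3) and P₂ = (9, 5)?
Number of paths = 7423148

Inclusion–exclusion. Total paths: C(26, 11) = 7726160. Through P₁: C(10, 7)·C(16, 4) = 218400. Through P₂: C(14, 9)·C(12, 2) = 132132. Since P₁ is strictly southwest of P₂, a monotone path through both must visit P₁ then P₂; paths through both = C(10, 7)·C(4, 2)·C(12, 2) = 47520. Avoid both = 7726160 − 218400 − 132132 + 47520 = 7423148.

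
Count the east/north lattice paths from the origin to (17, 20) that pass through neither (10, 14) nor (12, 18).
Number of paths = 11341291329

Inclusion–exclusion. Total paths: C(37, 17) = 15905368710. Through P₁: C(24, 10)·C(13, 7) = 3365515296. Through P₂: C(30, 12)·C(7, 5) = 1816357725. Since P₁ is strictly southwest of P₂, a monotone path through both must visit P₁ then P₂; paths through both = C(24, 10)·C(6, 2)·C(7, 5) = 617795640. Avoid both = 15905368710 − 3365515296 − 1816357725 + 617795640 = 11341291329.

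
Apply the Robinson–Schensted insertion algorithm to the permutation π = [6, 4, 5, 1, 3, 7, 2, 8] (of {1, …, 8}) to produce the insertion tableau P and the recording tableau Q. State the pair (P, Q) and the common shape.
P = [1, 2, 7, 8] / [3, 5] / [4] / [6];  Q = [1, 3, 6, 8] / [2, 5] / [4] / [7];  common shape = (4, 2, 1, 1)

Row-insert the values π_1, π_2, … into P one at a time, bumping the leftmost entry strictly greater than the inserted value down to the next row. The recording tableau Q records, in position (i, j), the step at which that cell was added to P.
  Insert 6 (step 1): P = [6];  Q = [1]
  Insert 4 (step 2): P = [4] / [6];  Q = [1] / [2]
  Insert 5 (step 3): P = [4, 5] / [6];  Q = [1, 3] / [2]
  Insert 1 (step 4): P = [1, 5] / [4] / [6];  Q = [1, 3] / [2] / [4]
  Insert 3 (step 5): P = [1, 3] / [4, 5] / [6];  Q = [1, 3] / [2, 5] / [4]
  Insert 7 (step 6): P = [1, 3, 7] / [4, 5] / [6];  Q = [1, 3, 6] / [2, 5] / [4]
  Insert 2 (step 7): P = [1, 2, 7] / [3, 5] / [4] / [6];  Q = [1, 3, 6] / [2, 5] / [4] / [7]
  Insert 8 (step 8): P = [1, 2, 7, 8] / [3, 5] / [4] / [6];  Q = [1, 3, 6, 8] / [2, 5] / [4] / [7]
Final shape: (4, 2, 1, 1).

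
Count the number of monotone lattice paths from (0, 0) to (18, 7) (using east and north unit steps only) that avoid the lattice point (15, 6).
Number of paths = 263644

Total paths from (0, 0) to (18, 7): C(25, 18) = 480700. Paths through (15, 6): (paths (0, 0) → (15, 6)) × (paths (15, 6) → (18, 7)) = C(21, 15) · C(4, 3) = 54264 · 4 = 217056. Avoidance count = 480700 − 217056 = 263644.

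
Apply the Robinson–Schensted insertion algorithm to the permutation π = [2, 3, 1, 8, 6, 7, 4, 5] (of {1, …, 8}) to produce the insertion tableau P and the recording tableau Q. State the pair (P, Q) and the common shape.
P = [1, 3, 4, 5] / [2, 6, 7] / [8];  Q = [1, 2, 4, 6] / [3, 5, 8] / [7];  common shape = (4, 3, 1)

Row-insert the values π_1, π_2, … into P one at a time, bumping the leftmost entry strictly greater than the inserted value down to the next row. The recording tableau Q records, in position (i, j), the step at which that cell was added to P.
  Insert 2 (step 1): P = [2];  Q = [1]
  Insert 3 (step 2): P = [2, 3];  Q = [1, 2]
  Insert 1 (step 3): P = [1, 3] / [2];  Q = [1, 2] / [3]
  Insert 8 (step 4): P = [1, 3, 8] / [2];  Q = [1, 2, 4] / [3]
  Insert 6 (step 5): P = [1, 3, 6] / [2, 8];  Q = [1, 2, 4] / [3, 5]
  Insert 7 (step 6): P = [1, 3, 6, 7] / [2, 8];  Q = [1, 2, 4, 6] / [3, 5]
  Insert 4 (step 7): P = [1, 3, 4, 7] / [2, 6] / [8];  Q = [1, 2, 4, 6] / [3, 5] / [7]
  Insert 5 (step 8): P = [1, 3, 4, 5] / [2, 6, 7] / [8];  Q = [1, 2, 4, 6] / [3, 5, 8] / [7]
Final shape: (4, 3, 1).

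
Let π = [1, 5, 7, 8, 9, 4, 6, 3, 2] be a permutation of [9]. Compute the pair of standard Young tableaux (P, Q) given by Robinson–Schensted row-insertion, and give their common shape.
P = [1, 2, 6, 8, 9] / [3, 7] / [4] / [5];  Q = [1, 2, 3, 4, 5] / [6, 7] / [8] / [9];  common shape = (5, 2, 1, 1)

Row-insert the values π_1, π_2, … into P one at a time, bumping the leftmost entry strictly greater than the inserted value down to the next row. The recording tableau Q records, in position (i, j), the step at which that cell was added to P.
  Insert 1 (step 1): P = [1];  Q = [1]
  Insert 5 (step 2): P = [1, 5];  Q = [1, 2]
  Insert 7 (step 3): P = [1, 5, 7];  Q = [1, 2, 3]
  Insert 8 (step 4): P = [1, 5, 7, 8];  Q = [1, 2, 3, 4]
  Insert 9 (step 5): P = [1, 5, 7, 8, 9];  Q = [1, 2, 3, 4, 5]
  Insert 4 (step 6): P = [1, 4, 7, 8, 9] / [5];  Q = [1, 2, 3, 4, 5] / [6]
  Insert 6 (step 7): P = [1, 4, 6, 8, 9] / [5, 7];  Q = [1, 2, 3, 4, 5] / [6, 7]
  Insert 3 (step 8): P = [1, 3, 6, 8, 9] / [4, 7] / [5];  Q = [1, 2, 3, 4, 5] / [6, 7] / [8]
  Insert 2 (step 9): P = [1, 2, 6, 8, 9] / [3, 7] / [4] / [5];  Q = [1, 2, 3, 4, 5] / [6, 7] / [8] / [9]
Final shape: (5, 2, 1, 1).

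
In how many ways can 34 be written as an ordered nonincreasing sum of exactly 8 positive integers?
p(34, 8 parts) = 1297

Partitions of n into exactly k parts are in bijection with partitions of n − k into at most k parts (subtract 1 from each part). So p(34, exactly 8) = p(26, parts ≤ 8). Computing via the recurrence p(m, j) = p(m, j−1) + p(m−j, j) gives 1297.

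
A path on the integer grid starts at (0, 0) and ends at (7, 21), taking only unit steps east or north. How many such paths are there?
Number of paths = 1184040

A monotone lattice path from (0, 0) to (7, 21) consists of 7 east steps and 21 north steps in some order, so it is determined by which 7 of the 28 steps are east. The count is C(28, 7) = 1184040.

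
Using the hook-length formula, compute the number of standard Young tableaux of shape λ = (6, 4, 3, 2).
# SYT of shape (6, 4, 3, 2) = 175175

Hook-length formula: f^λ = n! / Π hook(c), product over all cells c of the Young diagram. For λ = (6, 4, 3, 2), n = 15 boxes. Hook lengths by row (left-to-right, top-to-bottom): [9, 8, 6, 4, 2, 1]; [6, 5, 3, 1]; [4, 3, 1]; [2, 1]. Product of hooks = 7464960. So f^λ = 15! / 7464960 = 1307674368000 / 7464960 = 175175.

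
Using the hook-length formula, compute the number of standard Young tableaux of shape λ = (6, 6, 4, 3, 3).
# SYT of shape (6, 6, 4, 3, 3) = 746876130

Hook-length formula: f^λ = n! / Π hook(c), product over all cells c of the Young diagram. For λ = (6, 6, 4, 3, 3), n = 22 boxes. Hook lengths by row (left-to-right, top-to-bottom): [10, 9, 8, 5, 3, 2]; [9, 8, 7, 4, 2, 1]; [6, 5, 4, 1]; [4, 3, 2]; [3, 2, 1]. Product of hooks = 1504935936000. So f^λ = 22! / 1504935936000 = 1124000727777607680000 / 1504935936000 = 746876130.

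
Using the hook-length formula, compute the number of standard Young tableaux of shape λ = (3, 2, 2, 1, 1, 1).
# SYT of shape (3, 2, 2, 1, 1, 1) = 315

Hook-length formula: f^λ = n! / Π hook(c), product over all cells c of the Young diagram. For λ = (3, 2, 2, 1, 1, 1), n = 10 boxes. Hook lengths by row (left-to-right, top-to-bottom): [8, 4, 1]; [6, 2]; [5, 1]; [3]; [2]; [1]. Product of hooks = 11520. So f^λ = 10! / 11520 = 3628800 / 11520 = 315.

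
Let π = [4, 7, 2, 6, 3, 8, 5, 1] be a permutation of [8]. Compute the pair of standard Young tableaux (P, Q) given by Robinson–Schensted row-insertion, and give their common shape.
P = [1, 3, 5] / [2, 6, 8] / [4] / [7];  Q = [1, 2, 6] / [3, 4, 7] / [5] / [8];  common shape = (3, 3, 1, 1)

Row-insert the values π_1, π_2, … into P one at a time, bumping the leftmost entry strictly greater than the inserted value down to the next row. The recording tableau Q records, in position (i, j), the step at which that cell was added to P.
  Insert 4 (step 1): P = [4];  Q = [1]
  Insert 7 (step 2): P = [4, 7];  Q = [1, 2]
  Insert 2 (step 3): P = [2, 7] / [4];  Q = [1, 2] / [3]
  Insert 6 (step 4): P = [2, 6] / [4, 7];  Q = [1, 2] / [3, 4]
  Insert 3 (step 5): P = [2, 3] / [4, 6] / [7];  Q = [1, 2] / [3, 4] / [5]
  Insert 8 (step 6): P = [2, 3, 8] / [4, 6] / [7];  Q = [1, 2, 6] / [3, 4] / [5]
  Insert 5 (step 7): P = [2, 3, 5] / [4, 6, 8] / [7];  Q = [1, 2, 6] / [3, 4, 7] / [5]
  Insert 1 (step 8): P = [1, 3, 5] / [2, 6, 8] / [4] / [7];  Q = [1, 2, 6] / [3, 4, 7] / [5] / [8]
Final shape: (3, 3, 1, 1).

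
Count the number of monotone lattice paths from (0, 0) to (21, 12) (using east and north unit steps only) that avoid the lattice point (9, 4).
Number of paths = 264748770

Total paths from (0, 0) to (21, 12): C(33, 21) = 354817320. Paths through (9, 4): (paths (0, 0) → (9, 4)) × (paths (9, 4) → (21, 12)) = C(13, 9) · C(20, 12) = 715 · 125970 = 90068550. Avoidance count = 354817320 − 90068550 = 264748770.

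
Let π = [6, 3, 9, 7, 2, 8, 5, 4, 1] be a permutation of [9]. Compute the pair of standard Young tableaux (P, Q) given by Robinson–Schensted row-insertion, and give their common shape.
P = [1, 4, 8] / [2, 5] / [3, 7] / [6] / [9];  Q = [1, 3, 6] / [2, 4] / [5, 7] / [8] / [9];  common shape = (3, 2, 2, 1, 1)

Row-insert the values π_1, π_2, … into P one at a time, bumping the leftmost entry strictly greater than the inserted value down to the next row. The recording tableau Q records, in position (i, j), the step at which that cell was added to P.
  Insert 6 (step 1): P = [6];  Q = [1]
  Insert 3 (step 2): P = [3] / [6];  Q = [1] / [2]
  Insert 9 (step 3): P = [3, 9] / [6];  Q = [1, 3] / [2]
  Insert 7 (step 4): P = [3, 7] / [6, 9];  Q = [1, 3] / [2, 4]
  Insert 2 (step 5): P = [2, 7] / [3, 9] / [6];  Q = [1, 3] / [2, 4] / [5]
  Insert 8 (step 6): P = [2, 7, 8] / [3, 9] / [6];  Q = [1, 3, 6] / [2, 4] / [5]
  Insert 5 (step 7): P = [2, 5, 8] / [3, 7] / [6, 9];  Q = [1, 3, 6] / [2, 4] / [5, 7]
  Insert 4 (step 8): P = [2, 4, 8] / [3, 5] / [6, 7] / [9];  Q = [1, 3, 6] / [2, 4] / [5, 7] / [8]
  Insert 1 (step 9): P = [1, 4, 8] / [2, 5] / [3, 7] / [6] / [9];  Q = [1, 3, 6] / [2, 4] / [5, 7] / [8] / [9]
Final shape: (3, 2, 2, 1, 1).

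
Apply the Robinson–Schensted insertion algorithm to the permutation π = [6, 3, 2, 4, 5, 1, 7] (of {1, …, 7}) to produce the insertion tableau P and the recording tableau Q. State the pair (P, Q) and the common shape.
P = [1, 4, 5, 7] / [2] / [3] / [6];  Q = [1, 4, 5, 7] / [2] / [3] / [6];  common shape = (4, 1, 1, 1)

Row-insert the values π_1, π_2, … into P one at a time, bumping the leftmost entry strictly greater than the inserted value down to the next row. The recording tableau Q records, in position (i, j), the step at which that cell was added to P.
  Insert 6 (step 1): P = [6];  Q = [1]
  Insert 3 (step 2): P = [3] / [6];  Q = [1] / [2]
  Insert 2 (step 3): P = [2] / [3] / [6];  Q = [1] / [2] / [3]
  Insert 4 (step 4): P = [2, 4] / [3] / [6];  Q = [1, 4] / [2] / [3]
  Insert 5 (step 5): P = [2, 4, 5] / [3] / [6];  Q = [1, 4, 5] / [2] / [3]
  Insert 1 (step 6): P = [1, 4, 5] / [2] / [3] / [6];  Q = [1, 4, 5] / [2] / [3] / [6]
  Insert 7 (step 7): P = [1, 4, 5, 7] / [2] / [3] / [6];  Q = [1, 4, 5, 7] / [2] / [3] / [6]
Final shape: (4, 1, 1, 1).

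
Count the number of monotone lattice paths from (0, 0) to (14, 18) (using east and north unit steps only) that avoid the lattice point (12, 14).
Number of paths = 326570100

Total paths from (0, 0) to (14, 18): C(32, 14) = 471435600. Paths through (12, 14): (paths (0, 0) → (12, 14)) × (paths (12, 14) → (14, 18)) = C(26, 12) · C(6, 2) = 9657700 · 15 = 144865500. Avoidance count = 471435600 − 144865500 = 326570100.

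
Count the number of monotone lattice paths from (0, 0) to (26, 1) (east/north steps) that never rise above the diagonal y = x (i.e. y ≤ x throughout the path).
Number of paths = 26

By the reflection principle (André's argument), the number of monotone paths to (26, 1) with n ≤ m that never go above y = x is C(27, 26) − C(27, 27) = 27 − 1 = 26.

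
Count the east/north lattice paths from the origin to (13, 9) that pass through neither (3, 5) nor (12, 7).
Number of paths = 299440

Inclusion–exclusion. Total paths: C(22, 13) = 497420. Through P₁: C(8, 3)·C(14, 10) = 56056. Through P₂: C(19, 12)·C(3, 1) = 151164. Since P₁ is strictly southwest of P₂, a monotone path through both must visit P₁ then P₂; paths through both = C(8, 3)·C(11, 9)·C(3, 1) = 9240. Avoid both = 497420 − 56056 − 151164 + 9240 = 299440.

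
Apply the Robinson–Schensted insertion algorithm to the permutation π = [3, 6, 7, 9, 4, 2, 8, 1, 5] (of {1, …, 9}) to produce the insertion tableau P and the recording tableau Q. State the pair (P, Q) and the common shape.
P = [1, 4, 5, 8] / [2, 7] / [3, 9] / [6];  Q = [1, 2, 3, 4] / [5, 7] / [6, 9] / [8];  common shape = (4, 2, 2, 1)

Row-insert the values π_1, π_2, … into P one at a time, bumping the leftmost entry strictly greater than the inserted value down to the next row. The recording tableau Q records, in position (i, j), the step at which that cell was added to P.
  Insert 3 (step 1): P = [3];  Q = [1]
  Insert 6 (step 2): P = [3, 6];  Q = [1, 2]
  Insert 7 (step 3): P = [3, 6, 7];  Q = [1, 2, 3]
  Insert 9 (step 4): P = [3, 6, 7, 9];  Q = [1, 2, 3, 4]
  Insert 4 (step 5): P = [3, 4, 7, 9] / [6];  Q = [1, 2, 3, 4] / [5]
  Insert 2 (step 6): P = [2, 4, 7, 9] / [3] / [6];  Q = [1, 2, 3, 4] / [5] / [6]
  Insert 8 (step 7): P = [2, 4, 7, 8] / [3, 9] / [6];  Q = [1, 2, 3, 4] / [5, 7] / [6]
  Insert 1 (step 8): P = [1, 4, 7, 8] / [2, 9] / [3] / [6];  Q = [1, 2, 3, 4] / [5, 7] / [6] / [8]
  Insert 5 (step 9): P = [1, 4, 5, 8] / [2, 7] / [3, 9] / [6];  Q = [1, 2, 3, 4] / [5, 7] / [6, 9] / [8]
Final shape: (4, 2, 2, 1).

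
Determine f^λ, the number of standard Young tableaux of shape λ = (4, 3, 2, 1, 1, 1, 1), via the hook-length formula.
# SYT of shape (4, 3, 2, 1, 1, 1, 1) = 12012

Hook-length formula: f^λ = n! / Π hook(c), product over all cells c of the Young diagram. For λ = (4, 3, 2, 1, 1, 1, 1), n = 13 boxes. Hook lengths by row (left-to-right, top-to-bottom): [10, 5, 3, 1]; [8, 3, 1]; [6, 1]; [4]; [3]; [2]; [1]. Product of hooks = 518400. So f^λ = 13! / 518400 = 6227020800 / 518400 = 12012.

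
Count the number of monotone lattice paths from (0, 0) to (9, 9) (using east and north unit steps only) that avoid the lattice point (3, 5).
Number of paths = 36860

Total paths from (0, 0) to (9, 9): C(18, 9) = 48620. Paths through (3, 5): (paths (0, 0) → (3, 5)) × (paths (3, 5) → (9, 9)) = C(8, 3) · C(10, 6) = 56 · 210 = 11760. Avoidance count = 48620 − 11760 = 36860.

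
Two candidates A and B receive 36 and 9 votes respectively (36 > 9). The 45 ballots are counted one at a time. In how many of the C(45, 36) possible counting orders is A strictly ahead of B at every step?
Strict-lead orderings = 531697881

Total orderings of the 45 votes with 36 for A: C(45, 36) = 886163135. By the Bertrand ballot formula (Cycle Lemma / reflection principle), the number of orderings in which A is strictly ahead of B throughout is (p − q)/(p + q) · C(p + q, p) = (36 − 9)/(36 + 9) · 886163135 = 531697881.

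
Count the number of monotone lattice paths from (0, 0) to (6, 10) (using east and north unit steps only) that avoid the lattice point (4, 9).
Number of paths = 5863

Total paths from (0, 0) to (6, 10): C(16, 6) = 8008. Paths through (4, 9): (paths (0, 0) → (4, 9)) × (paths (4, 9) → (6, 10)) = C(13, 4) · C(3, 2) = 715 · 3 = 2145. Avoidance count = 8008 − 2145 = 5863.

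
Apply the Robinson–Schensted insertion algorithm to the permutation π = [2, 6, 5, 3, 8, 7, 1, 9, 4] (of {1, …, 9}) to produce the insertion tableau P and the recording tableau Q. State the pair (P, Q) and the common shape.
P = [1, 3, 4, 9] / [2, 7] / [5, 8] / [6];  Q = [1, 2, 5, 8] / [3, 6] / [4, 9] / [7];  common shape = (4, 2, 2, 1)

Row-insert the values π_1, π_2, … into P one at a time, bumping the leftmost entry strictly greater than the inserted value down to the next row. The recording tableau Q records, in position (i, j), the step at which that cell was added to P.
  Insert 2 (step 1): P = [2];  Q = [1]
  Insert 6 (step 2): P = [2, 6];  Q = [1, 2]
  Insert 5 (step 3): P = [2, 5] / [6];  Q = [1, 2] / [3]
  Insert 3 (step 4): P = [2, 3] / [5] / [6];  Q = [1, 2] / [3] / [4]
  Insert 8 (step 5): P = [2, 3, 8] / [5] / [6];  Q = [1, 2, 5] / [3] / [4]
  Insert 7 (step 6): P = [2, 3, 7] / [5, 8] / [6];  Q = [1, 2, 5] / [3, 6] / [4]
  Insert 1 (step 7): P = [1, 3, 7] / [2, 8] / [5] / [6];  Q = [1, 2, 5] / [3, 6] / [4] / [7]
  Insert 9 (step 8): P = [1, 3, 7, 9] / [2, 8] / [5] / [6];  Q = [1, 2, 5, 8] / [3, 6] / [4] / [7]
  Insert 4 (step 9): P = [1, 3, 4, 9] / [2, 7] / [5, 8] / [6];  Q = [1, 2, 5, 8] / [3, 6] / [4, 9] / [7]
Final shape: (4, 2, 2, 1).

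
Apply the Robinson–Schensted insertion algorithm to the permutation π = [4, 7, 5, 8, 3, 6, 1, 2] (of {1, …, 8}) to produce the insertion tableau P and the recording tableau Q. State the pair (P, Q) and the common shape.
P = [1, 2, 6] / [3, 5] / [4, 8] / [7];  Q = [1, 2, 4] / [3, 6] / [5, 8] / [7];  common shape = (3, 2, 2, 1)

Row-insert the values π_1, π_2, … into P one at a time, bumping the leftmost entry strictly greater than the inserted value down to the next row. The recording tableau Q records, in position (i, j), the step at which that cell was added to P.
  Insert 4 (step 1): P = [4];  Q = [1]
  Insert 7 (step 2): P = [4, 7];  Q = [1, 2]
  Insert 5 (step 3): P = [4, 5] / [7];  Q = [1, 2] / [3]
  Insert 8 (step 4): P = [4, 5, 8] / [7];  Q = [1, 2, 4] / [3]
  Insert 3 (step 5): P = [3, 5, 8] / [4] / [7];  Q = [1, 2, 4] / [3] / [5]
  Insert 6 (step 6): P = [3, 5, 6] / [4, 8] / [7];  Q = [1, 2, 4] / [3, 6] / [5]
  Insert 1 (step 7): P = [1, 5, 6] / [3, 8] / [4] / [7];  Q = [1, 2, 4] / [3, 6] / [5] / [7]
  Insert 2 (step 8): P = [1, 2, 6] / [3, 5] / [4, 8] / [7];  Q = [1, 2, 4] / [3, 6] / [5, 8] / [7]
Final shape: (3, 2, 2, 1).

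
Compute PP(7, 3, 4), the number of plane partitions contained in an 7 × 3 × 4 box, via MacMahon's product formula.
PP(7, 3, 4) = 1557270

Evaluate the triple product over i = 1..7, j = 1..3, k = 1..4. The factors are (2/1) · (3/2) · (4/3) · (5/4) · (3/2) · (4/3) · (5/4) · (6/5) · … (84 factors total). The numerators and denominators telescope so the product is an integer; carrying out the multiplication exactly gives PP(7, 3, 4) = 1557270.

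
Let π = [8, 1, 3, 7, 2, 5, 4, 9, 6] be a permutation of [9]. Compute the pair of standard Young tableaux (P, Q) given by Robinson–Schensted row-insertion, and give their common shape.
P = [1, 2, 4, 6] / [3, 5, 9] / [7] / [8];  Q = [1, 3, 4, 8] / [2, 6, 9] / [5] / [7];  common shape = (4, 3, 1, 1)

Row-insert the values π_1, π_2, … into P one at a time, bumping the leftmost entry strictly greater than the inserted value down to the next row. The recording tableau Q records, in position (i, j), the step at which that cell was added to P.
  Insert 8 (step 1): P = [8];  Q = [1]
  Insert 1 (step 2): P = [1] / [8];  Q = [1] / [2]
  Insert 3 (step 3): P = [1, 3] / [8];  Q = [1, 3] / [2]
  Insert 7 (step 4): P = [1, 3, 7] / [8];  Q = [1, 3, 4] / [2]
  Insert 2 (step 5): P = [1, 2, 7] / [3] / [8];  Q = [1, 3, 4] / [2] / [5]
  Insert 5 (step 6): P = [1, 2, 5] / [3, 7] / [8];  Q = [1, 3, 4] / [2, 6] / [5]
  Insert 4 (step 7): P = [1, 2, 4] / [3, 5] / [7] / [8];  Q = [1, 3, 4] / [2, 6] / [5] / [7]
  Insert 9 (step 8): P = [1, 2, 4, 9] / [3, 5] / [7] / [8];  Q = [1, 3, 4, 8] / [2, 6] / [5] / [7]
  Insert 6 (step 9): P = [1, 2, 4, 6] / [3, 5, 9] / [7] / [8];  Q = [1, 3, 4, 8] / [2, 6, 9] / [5] / [7]
Final shape: (4, 3, 1, 1).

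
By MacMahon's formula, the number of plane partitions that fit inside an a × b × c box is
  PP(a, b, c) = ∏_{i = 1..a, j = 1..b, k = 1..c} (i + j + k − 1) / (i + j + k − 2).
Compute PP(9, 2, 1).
PP(9, 2, 1) = 55

Evaluate the triple product over i = 1..9, j = 1..2, k = 1..1. The factors are (2/1) · (3/2) · (3/2) · (4/3) · (4/3) · (5/4) · (5/4) · (6/5) · … (18 factors total). The numerators and denominators telescope so the product is an integer; carrying out the multiplication exactly gives PP(9, 2, 1) = 55.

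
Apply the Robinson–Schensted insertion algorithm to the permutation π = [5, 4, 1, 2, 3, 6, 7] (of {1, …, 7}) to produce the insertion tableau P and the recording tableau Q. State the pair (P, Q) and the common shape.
P = [1, 2, 3, 6, 7] / [4] / [5];  Q = [1, 4, 5, 6, 7] / [2] / [3];  common shape = (5, 1, 1)

Row-insert the values π_1, π_2, … into P one at a time, bumping the leftmost entry strictly greater than the inserted value down to the next row. The recording tableau Q records, in position (i, j), the step at which that cell was added to P.
  Insert 5 (step 1): P = [5];  Q = [1]
  Insert 4 (step 2): P = [4] / [5];  Q = [1] / [2]
  Insert 1 (step 3): P = [1] / [4] / [5];  Q = [1] / [2] / [3]
  Insert 2 (step 4): P = [1, 2] / [4] / [5];  Q = [1, 4] / [2] / [3]
  Insert 3 (step 5): P = [1, 2, 3] / [4] / [5];  Q = [1, 4, 5] / [2] / [3]
  Insert 6 (step 6): P = [1, 2, 3, 6] / [4] / [5];  Q = [1, 4, 5, 6] / [2] / [3]
  Insert 7 (step 7): P = [1, 2, 3, 6, 7] / [4] / [5];  Q = [1, 4, 5, 6, 7] / [2] / [3]
Final shape: (5, 1, 1).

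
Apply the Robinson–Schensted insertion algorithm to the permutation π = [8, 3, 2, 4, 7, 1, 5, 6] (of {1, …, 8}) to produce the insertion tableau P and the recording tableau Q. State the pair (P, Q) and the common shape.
P = [1, 4, 5, 6] / [2, 7] / [3] / [8];  Q = [1, 4, 5, 8] / [2, 7] / [3] / [6];  common shape = (4, 2, 1, 1)

Row-insert the values π_1, π_2, … into P one at a time, bumping the leftmost entry strictly greater than the inserted value down to the next row. The recording tableau Q records, in position (i, j), the step at which that cell was added to P.
  Insert 8 (step 1): P = [8];  Q = [1]
  Insert 3 (step 2): P = [3] / [8];  Q = [1] / [2]
  Insert 2 (step 3): P = [2] / [3] / [8];  Q = [1] / [2] / [3]
  Insert 4 (step 4): P = [2, 4] / [3] / [8];  Q = [1, 4] / [2] / [3]
  Insert 7 (step 5): P = [2, 4, 7] / [3] / [8];  Q = [1, 4, 5] / [2] / [3]
  Insert 1 (step 6): P = [1, 4, 7] / [2] / [3] / [8];  Q = [1, 4, 5] / [2] / [3] / [6]
  Insert 5 (step 7): P = [1, 4, 5] / [2, 7] / [3] / [8];  Q = [1, 4, 5] / [2, 7] / [3] / [6]
  Insert 6 (step 8): P = [1, 4, 5, 6] / [2, 7] / [3] / [8];  Q = [1, 4, 5, 8] / [2, 7] / [3] / [6]
Final shape: (4, 2, 1, 1).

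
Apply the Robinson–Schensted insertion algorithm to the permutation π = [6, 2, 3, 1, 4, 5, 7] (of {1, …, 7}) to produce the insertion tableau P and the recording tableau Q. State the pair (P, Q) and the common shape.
P = [1, 3, 4, 5, 7] / [2] / [6];  Q = [1, 3, 5, 6, 7] / [2] / [4];  common shape = (5, 1, 1)

Row-insert the values π_1, π_2, … into P one at a time, bumping the leftmost entry strictly greater than the inserted value down to the next row. The recording tableau Q records, in position (i, j), the step at which that cell was added to P.
  Insert 6 (step 1): P = [6];  Q = [1]
  Insert 2 (step 2): P = [2] / [6];  Q = [1] / [2]
  Insert 3 (step 3): P = [2, 3] / [6];  Q = [1, 3] / [2]
  Insert 1 (step 4): P = [1, 3] / [2] / [6];  Q = [1, 3] / [2] / [4]
  Insert 4 (step 5): P = [1, 3, 4] / [2] / [6];  Q = [1, 3, 5] / [2] / [4]
  Insert 5 (step 6): P = [1, 3, 4, 5] / [2] / [6];  Q = [1, 3, 5, 6] / [2] / [4]
  Insert 7 (step 7): P = [1, 3, 4, 5, 7] / [2] / [6];  Q = [1, 3, 5, 6, 7] / [2] / [4]
Final shape: (5, 1, 1).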